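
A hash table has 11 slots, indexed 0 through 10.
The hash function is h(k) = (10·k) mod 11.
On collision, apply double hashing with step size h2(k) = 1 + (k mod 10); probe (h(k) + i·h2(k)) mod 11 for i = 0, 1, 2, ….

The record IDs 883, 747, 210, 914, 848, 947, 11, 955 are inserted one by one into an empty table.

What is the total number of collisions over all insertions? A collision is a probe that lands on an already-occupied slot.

883: h=8 => slot 8
747: h=1 => slot 1
210: h=10 => slot 10
914: h=10, h2=5, probe 10,4 => slot 4
848: h=10, h2=9, probe 10,8,6 => slot 6
947: h=10, h2=8, probe 10,7 => slot 7
11: h=0 => slot 0
955: h=2 => slot 2
Table: [11, 747, 955, -, 914, -, 848, 947, 883, -, 210]

4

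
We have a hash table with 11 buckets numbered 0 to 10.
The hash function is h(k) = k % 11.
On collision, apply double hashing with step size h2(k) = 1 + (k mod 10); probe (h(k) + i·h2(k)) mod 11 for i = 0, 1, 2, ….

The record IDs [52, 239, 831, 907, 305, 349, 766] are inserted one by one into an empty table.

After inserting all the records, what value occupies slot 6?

52 hashes to 8; slot 8 is free → place at 8.
239 hashes to 8, h2=10; 8 taken → place at 7.
831 hashes to 6; slot 6 is free → place at 6.
907 hashes to 5; slot 5 is free → place at 5.
305 hashes to 8, h2=6; 8 taken → place at 3.
349 hashes to 8, h2=10; 8,7,6,5 taken → place at 4.
766 hashes to 7, h2=7; 7,3 taken → place at 10.
Table: [—, —, —, 305, 349, 907, 831, 239, 52, —, 766]

831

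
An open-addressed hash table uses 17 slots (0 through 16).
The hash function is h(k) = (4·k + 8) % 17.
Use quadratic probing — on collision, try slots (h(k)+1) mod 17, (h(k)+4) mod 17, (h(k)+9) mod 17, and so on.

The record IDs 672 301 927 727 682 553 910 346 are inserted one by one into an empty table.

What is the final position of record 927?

672 hashes to 10; slot 10 is free => place at 10.
301 hashes to 5; slot 5 is free => place at 5.
927 hashes to 10; 10 taken => place at 11.
727 hashes to 9; slot 9 is free => place at 9.
682 hashes to 16; slot 16 is free => place at 16.
553 hashes to 10; 10,11 taken => place at 14.
910 hashes to 10; 10,11,14 taken => place at 2.
346 hashes to 15; slot 15 is free => place at 15.
Table: [_, _, 910, _, _, 301, _, _, _, 727, 672, 927, _, _, 553, 346, 682]

11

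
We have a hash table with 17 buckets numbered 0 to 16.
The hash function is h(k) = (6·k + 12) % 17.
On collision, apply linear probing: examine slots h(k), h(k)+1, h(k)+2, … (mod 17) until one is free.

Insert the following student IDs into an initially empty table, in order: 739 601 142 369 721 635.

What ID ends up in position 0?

739: h=9 -> slot 9
601: h=14 -> slot 14
142: h=14, probe 14,15 -> slot 15
369: h=16 -> slot 16
721: h=3 -> slot 3
635: h=14, probe 14,15,16,0 -> slot 0
Table: [635, ∅, ∅, 721, ∅, ∅, ∅, ∅, ∅, 739, ∅, ∅, ∅, ∅, 601, 142, 369]

635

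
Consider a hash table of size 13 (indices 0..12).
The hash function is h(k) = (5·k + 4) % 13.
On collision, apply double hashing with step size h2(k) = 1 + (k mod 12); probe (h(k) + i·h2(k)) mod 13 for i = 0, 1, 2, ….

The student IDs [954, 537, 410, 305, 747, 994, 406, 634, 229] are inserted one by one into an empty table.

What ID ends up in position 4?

406

954: h=3 → slot 3
537: h=11 → slot 11
410: h=0 → slot 0
305: h=8 → slot 8
747: h=8, h2=4, probe 8,12 → slot 12
994: h=8, h2=11, probe 8,6 → slot 6
406: h=6, h2=11, probe 6,4 → slot 4
634: h=2 → slot 2
229: h=5 → slot 5
Table: [410, _, 634, 954, 406, 229, 994, _, 305, _, _, 537, 747]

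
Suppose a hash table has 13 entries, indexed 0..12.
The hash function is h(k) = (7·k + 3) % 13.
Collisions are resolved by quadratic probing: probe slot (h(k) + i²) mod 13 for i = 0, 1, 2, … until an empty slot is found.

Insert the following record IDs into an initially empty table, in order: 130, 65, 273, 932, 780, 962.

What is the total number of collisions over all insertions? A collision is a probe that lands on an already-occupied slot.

10

130 hashes to 3; slot 3 is free → place at 3.
65 hashes to 3; 3 taken → place at 4.
273 hashes to 3; 3,4 taken → place at 7.
932 hashes to 1; slot 1 is free → place at 1.
780 hashes to 3; 3,4,7 taken → place at 12.
962 hashes to 3; 3,4,7,12 taken → place at 6.
Table: [∅, 932, ∅, 130, 65, ∅, 962, 273, ∅, ∅, ∅, ∅, 780]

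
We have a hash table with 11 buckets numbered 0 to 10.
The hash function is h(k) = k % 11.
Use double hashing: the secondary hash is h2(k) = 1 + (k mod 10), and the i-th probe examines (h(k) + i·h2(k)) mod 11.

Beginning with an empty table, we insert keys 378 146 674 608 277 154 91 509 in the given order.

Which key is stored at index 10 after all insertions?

509

Insert 378: h=4, slot 4 empty -> index 4.
Insert 146: h=3, slot 3 empty -> index 3.
Insert 674: h=3, h2=5, slot 3 occupied -> index 8.
Insert 608: h=3, h2=9, slot 3 occupied -> index 1.
Insert 277: h=2, slot 2 empty -> index 2.
Insert 154: h=0, slot 0 empty -> index 0.
Insert 91: h=3, h2=2, slot 3 occupied -> index 5.
Insert 509: h=3, h2=10, slots 3,2,1,0 occupied -> index 10.
Table: [154, 608, 277, 146, 378, 91, —, —, 674, —, 509]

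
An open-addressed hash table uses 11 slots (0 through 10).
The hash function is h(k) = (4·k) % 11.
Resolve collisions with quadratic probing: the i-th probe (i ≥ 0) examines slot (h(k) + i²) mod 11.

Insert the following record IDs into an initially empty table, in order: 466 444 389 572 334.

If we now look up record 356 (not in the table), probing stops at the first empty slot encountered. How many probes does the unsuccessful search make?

5

466 hashes to 5; slot 5 is free -> place at 5.
444 hashes to 5; 5 taken -> place at 6.
389 hashes to 5; 5,6 taken -> place at 9.
572 hashes to 0; slot 0 is free -> place at 0.
334 hashes to 5; 5,6,9 taken -> place at 3.
Table: [572, ., ., 334, ., 466, 444, ., ., 389, .]
Lookup 356: h=5, probe 5,6,9,3,10 → slot 10 empty, not found.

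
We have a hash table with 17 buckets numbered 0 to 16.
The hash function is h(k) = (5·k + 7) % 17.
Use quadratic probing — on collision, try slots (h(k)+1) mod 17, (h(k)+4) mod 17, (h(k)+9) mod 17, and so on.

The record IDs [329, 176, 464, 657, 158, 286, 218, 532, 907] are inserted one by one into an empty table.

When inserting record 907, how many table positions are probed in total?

3

329: h=3 => slot 3
176: h=3, probe 3,4 => slot 4
464: h=15 => slot 15
657: h=11 => slot 11
158: h=15, probe 15,16 => slot 16
286: h=9 => slot 9
218: h=9, probe 9,10 => slot 10
532: h=15, probe 15,16,2 => slot 2
907: h=3, probe 3,4,7 => slot 7
Table: [-, -, 532, 329, 176, -, -, 907, -, 286, 218, 657, -, -, -, 464, 158]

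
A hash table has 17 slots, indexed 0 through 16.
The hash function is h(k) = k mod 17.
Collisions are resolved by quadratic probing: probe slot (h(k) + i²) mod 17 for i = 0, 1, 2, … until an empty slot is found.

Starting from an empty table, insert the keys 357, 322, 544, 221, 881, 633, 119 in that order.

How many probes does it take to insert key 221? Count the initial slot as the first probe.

357: h=0 => slot 0
322: h=16 => slot 16
544: h=0, probe 0,1 => slot 1
221: h=0, probe 0,1,4 => slot 4
881: h=14 => slot 14
633: h=4, probe 4,5 => slot 5
119: h=0, probe 0,1,4,9 => slot 9
Table: [357, 544, ., ., 221, 633, ., ., ., 119, ., ., ., ., 881, ., 322]

3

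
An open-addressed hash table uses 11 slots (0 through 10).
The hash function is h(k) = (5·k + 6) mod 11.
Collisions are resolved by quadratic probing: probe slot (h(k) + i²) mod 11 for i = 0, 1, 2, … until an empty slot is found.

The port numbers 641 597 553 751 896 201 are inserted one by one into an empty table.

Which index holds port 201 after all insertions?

Insert 641: h=10, slot 10 empty → index 10.
Insert 597: h=10, slot 10 occupied → index 0.
Insert 553: h=10, slots 10,0 occupied → index 3.
Insert 751: h=10, slots 10,0,3 occupied → index 8.
Insert 896: h=9, slot 9 empty → index 9.
Insert 201: h=10, slots 10,0,3,8 occupied → index 4.
Table: [597, _, _, 553, 201, _, _, _, 751, 896, 641]

4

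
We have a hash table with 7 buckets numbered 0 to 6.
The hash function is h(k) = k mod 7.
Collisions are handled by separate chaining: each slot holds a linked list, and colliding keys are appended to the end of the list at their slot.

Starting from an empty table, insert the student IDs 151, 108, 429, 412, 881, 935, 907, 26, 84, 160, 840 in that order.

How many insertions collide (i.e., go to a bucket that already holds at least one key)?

5

151 -> bucket 4
108 -> bucket 3
429 -> bucket 2
412 -> bucket 6
881 -> bucket 6 (collision)
935 -> bucket 4 (collision)
907 -> bucket 4 (collision)
26 -> bucket 5
84 -> bucket 0
160 -> bucket 6 (collision)
840 -> bucket 0 (collision)
Final buckets:
0: 84 -> 840
1: -
2: 429
3: 108
4: 151 -> 935 -> 907
5: 26
6: 412 -> 881 -> 160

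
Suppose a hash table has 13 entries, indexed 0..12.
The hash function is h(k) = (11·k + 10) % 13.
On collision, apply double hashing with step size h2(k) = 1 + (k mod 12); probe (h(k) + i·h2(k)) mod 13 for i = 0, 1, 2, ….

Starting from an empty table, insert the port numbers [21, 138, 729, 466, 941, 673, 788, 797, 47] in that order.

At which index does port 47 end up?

6

21 hashes to 7; slot 7 is free -> place at 7.
138 hashes to 7, h2=7; 7 taken -> place at 1.
729 hashes to 8; slot 8 is free -> place at 8.
466 hashes to 1, h2=11; 1 taken -> place at 12.
941 hashes to 0; slot 0 is free -> place at 0.
673 hashes to 3; slot 3 is free -> place at 3.
788 hashes to 7, h2=9; 7,3,12,8 taken -> place at 4.
797 hashes to 2; slot 2 is free -> place at 2.
47 hashes to 7, h2=12; 7 taken -> place at 6.
Table: [941, 138, 797, 673, 788, -, 47, 21, 729, -, -, -, 466]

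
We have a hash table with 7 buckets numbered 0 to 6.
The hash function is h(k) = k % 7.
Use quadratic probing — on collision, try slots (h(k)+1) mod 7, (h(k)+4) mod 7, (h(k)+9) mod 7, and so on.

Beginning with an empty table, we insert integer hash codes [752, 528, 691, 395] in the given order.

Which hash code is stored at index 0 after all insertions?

752 hashes to 3; slot 3 is free => place at 3.
528 hashes to 3; 3 taken => place at 4.
691 hashes to 5; slot 5 is free => place at 5.
395 hashes to 3; 3,4 taken => place at 0.
Table: [395, ∅, ∅, 752, 528, 691, ∅]

395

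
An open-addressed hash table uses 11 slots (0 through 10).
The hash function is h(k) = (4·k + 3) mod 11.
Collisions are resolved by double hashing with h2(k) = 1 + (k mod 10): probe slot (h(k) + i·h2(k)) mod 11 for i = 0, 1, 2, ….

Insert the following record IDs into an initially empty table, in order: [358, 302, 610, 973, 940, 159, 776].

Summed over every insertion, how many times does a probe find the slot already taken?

358 hashes to 5; slot 5 is free -> place at 5.
302 hashes to 1; slot 1 is free -> place at 1.
610 hashes to 1, h2=1; 1 taken -> place at 2.
973 hashes to 1, h2=4; 1,5 taken -> place at 9.
940 hashes to 1, h2=1; 1,2 taken -> place at 3.
159 hashes to 1, h2=10; 1 taken -> place at 0.
776 hashes to 5, h2=7; 5,1 taken -> place at 8.
Table: [159, 302, 610, 940, ∅, 358, ∅, ∅, 776, 973, ∅]

8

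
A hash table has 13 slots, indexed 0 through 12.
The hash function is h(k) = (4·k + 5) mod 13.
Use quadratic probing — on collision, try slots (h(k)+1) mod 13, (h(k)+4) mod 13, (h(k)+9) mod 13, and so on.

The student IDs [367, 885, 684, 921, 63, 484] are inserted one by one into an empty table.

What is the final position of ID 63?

1

367 hashes to 4; slot 4 is free => place at 4.
885 hashes to 9; slot 9 is free => place at 9.
684 hashes to 11; slot 11 is free => place at 11.
921 hashes to 10; slot 10 is free => place at 10.
63 hashes to 10; 10,11 taken => place at 1.
484 hashes to 4; 4 taken => place at 5.
Table: [-, 63, -, -, 367, 484, -, -, -, 885, 921, 684, -]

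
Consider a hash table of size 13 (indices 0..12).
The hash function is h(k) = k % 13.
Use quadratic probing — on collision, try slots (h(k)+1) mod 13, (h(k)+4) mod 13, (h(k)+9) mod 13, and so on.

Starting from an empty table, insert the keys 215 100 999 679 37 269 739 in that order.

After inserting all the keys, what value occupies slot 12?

Insert 215: h=7, slot 7 empty -> index 7.
Insert 100: h=9, slot 9 empty -> index 9.
Insert 999: h=11, slot 11 empty -> index 11.
Insert 679: h=3, slot 3 empty -> index 3.
Insert 37: h=11, slot 11 occupied -> index 12.
Insert 269: h=9, slot 9 occupied -> index 10.
Insert 739: h=11, slots 11,12 occupied -> index 2.
Table: [∅, ∅, 739, 679, ∅, ∅, ∅, 215, ∅, 100, 269, 999, 37]

37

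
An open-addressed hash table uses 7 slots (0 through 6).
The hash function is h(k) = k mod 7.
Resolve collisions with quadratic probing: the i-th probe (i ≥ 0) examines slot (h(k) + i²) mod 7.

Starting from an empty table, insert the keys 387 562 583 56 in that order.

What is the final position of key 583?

6

387: h=2 -> slot 2
562: h=2, probe 2,3 -> slot 3
583: h=2, probe 2,3,6 -> slot 6
56: h=0 -> slot 0
Table: [56, _, 387, 562, _, _, 583]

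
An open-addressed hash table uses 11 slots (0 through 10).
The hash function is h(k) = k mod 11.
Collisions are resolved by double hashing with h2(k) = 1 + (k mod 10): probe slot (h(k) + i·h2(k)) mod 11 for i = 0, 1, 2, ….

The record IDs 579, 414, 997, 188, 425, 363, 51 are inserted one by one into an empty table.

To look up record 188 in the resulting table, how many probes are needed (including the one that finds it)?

2

579 hashes to 7; slot 7 is free => place at 7.
414 hashes to 7, h2=5; 7 taken => place at 1.
997 hashes to 7, h2=8; 7 taken => place at 4.
188 hashes to 1, h2=9; 1 taken => place at 10.
425 hashes to 7, h2=6; 7 taken => place at 2.
363 hashes to 0; slot 0 is free => place at 0.
51 hashes to 7, h2=2; 7 taken => place at 9.
Table: [363, 414, 425, ., 997, ., ., 579, ., 51, 188]
Lookup 188: h=1, h2=9, probe 1,10 → found at 10.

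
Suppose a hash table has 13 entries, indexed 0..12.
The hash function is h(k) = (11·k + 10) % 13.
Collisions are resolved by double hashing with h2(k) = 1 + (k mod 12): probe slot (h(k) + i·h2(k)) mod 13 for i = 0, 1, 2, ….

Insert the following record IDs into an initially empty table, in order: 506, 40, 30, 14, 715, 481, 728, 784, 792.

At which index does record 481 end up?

1

Insert 506: h=12, slot 12 empty -> index 12.
Insert 40: h=8, slot 8 empty -> index 8.
Insert 30: h=2, slot 2 empty -> index 2.
Insert 14: h=8, h2=3, slot 8 occupied -> index 11.
Insert 715: h=10, slot 10 empty -> index 10.
Insert 481: h=10, h2=2, slots 10,12 occupied -> index 1.
Insert 728: h=10, h2=9, slot 10 occupied -> index 6.
Insert 784: h=2, h2=5, slot 2 occupied -> index 7.
Insert 792: h=12, h2=1, slot 12 occupied -> index 0.
Table: [792, 481, 30, ., ., ., 728, 784, 40, ., 715, 14, 506]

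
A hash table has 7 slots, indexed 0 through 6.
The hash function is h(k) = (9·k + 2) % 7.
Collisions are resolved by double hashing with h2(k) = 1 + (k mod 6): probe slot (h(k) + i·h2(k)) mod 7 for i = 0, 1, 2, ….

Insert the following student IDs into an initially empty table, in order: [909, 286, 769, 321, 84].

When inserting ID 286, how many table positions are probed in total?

2

909: h=0 → slot 0
286: h=0, h2=5, probe 0,5 → slot 5
769: h=0, h2=2, probe 0,2 → slot 2
321: h=0, h2=4, probe 0,4 → slot 4
84: h=2, h2=1, probe 2,3 → slot 3
Table: [909, ∅, 769, 84, 321, 286, ∅]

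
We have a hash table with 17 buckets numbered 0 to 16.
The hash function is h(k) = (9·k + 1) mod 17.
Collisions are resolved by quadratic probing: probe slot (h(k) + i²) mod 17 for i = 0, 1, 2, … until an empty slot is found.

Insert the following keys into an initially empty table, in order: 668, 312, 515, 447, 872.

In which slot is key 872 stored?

11

668: h=12 => slot 12
312: h=4 => slot 4
515: h=12, probe 12,13 => slot 13
447: h=12, probe 12,13,16 => slot 16
872: h=12, probe 12,13,16,4,11 => slot 11
Table: [∅, ∅, ∅, ∅, 312, ∅, ∅, ∅, ∅, ∅, ∅, 872, 668, 515, ∅, ∅, 447]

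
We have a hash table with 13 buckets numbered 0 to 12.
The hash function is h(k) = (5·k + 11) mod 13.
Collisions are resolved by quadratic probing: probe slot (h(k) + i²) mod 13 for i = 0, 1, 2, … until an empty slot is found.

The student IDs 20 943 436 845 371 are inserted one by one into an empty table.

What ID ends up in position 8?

20: h=7 -> slot 7
943: h=7, probe 7,8 -> slot 8
436: h=7, probe 7,8,11 -> slot 11
845: h=11, probe 11,12 -> slot 12
371: h=7, probe 7,8,11,3 -> slot 3
Table: [_, _, _, 371, _, _, _, 20, 943, _, _, 436, 845]

943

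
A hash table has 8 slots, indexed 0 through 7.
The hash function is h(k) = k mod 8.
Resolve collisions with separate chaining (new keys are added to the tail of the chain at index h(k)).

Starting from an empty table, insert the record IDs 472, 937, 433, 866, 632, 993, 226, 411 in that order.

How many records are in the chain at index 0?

2

Insert 472: h=0, bucket 0 empty → new chain.
Insert 937: h=1, bucket 1 empty → new chain.
Insert 433: h=1, bucket 1 nonempty → append to chain.
Insert 866: h=2, bucket 2 empty → new chain.
Insert 632: h=0, bucket 0 nonempty → append to chain.
Insert 993: h=1, bucket 1 nonempty → append to chain.
Insert 226: h=2, bucket 2 nonempty → append to chain.
Insert 411: h=3, bucket 3 empty → new chain.
Final buckets:
0: 472 -> 632
1: 937 -> 433 -> 993
2: 866 -> 226
3: 411
4: ∅
5: ∅
6: ∅
7: ∅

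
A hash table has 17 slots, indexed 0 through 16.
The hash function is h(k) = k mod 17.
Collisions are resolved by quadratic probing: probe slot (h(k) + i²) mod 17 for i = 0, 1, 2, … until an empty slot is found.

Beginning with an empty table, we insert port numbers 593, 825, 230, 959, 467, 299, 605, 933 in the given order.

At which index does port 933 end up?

16

593: h=15 => slot 15
825: h=9 => slot 9
230: h=9, probe 9,10 => slot 10
959: h=7 => slot 7
467: h=8 => slot 8
299: h=10, probe 10,11 => slot 11
605: h=10, probe 10,11,14 => slot 14
933: h=15, probe 15,16 => slot 16
Table: [—, —, —, —, —, —, —, 959, 467, 825, 230, 299, —, —, 605, 593, 933]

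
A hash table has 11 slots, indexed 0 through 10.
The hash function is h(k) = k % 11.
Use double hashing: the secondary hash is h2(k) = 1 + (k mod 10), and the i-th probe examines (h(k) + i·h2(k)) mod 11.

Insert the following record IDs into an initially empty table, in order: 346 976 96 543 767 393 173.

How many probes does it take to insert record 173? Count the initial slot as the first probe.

6

346: h=5 => slot 5
976: h=8 => slot 8
96: h=8, h2=7, probe 8,4 => slot 4
543: h=4, h2=4, probe 4,8,1 => slot 1
767: h=8, h2=8, probe 8,5,2 => slot 2
393: h=8, h2=4, probe 8,1,5,9 => slot 9
173: h=8, h2=4, probe 8,1,5,9,2,6 => slot 6
Table: [., 543, 767, ., 96, 346, 173, ., 976, 393, .]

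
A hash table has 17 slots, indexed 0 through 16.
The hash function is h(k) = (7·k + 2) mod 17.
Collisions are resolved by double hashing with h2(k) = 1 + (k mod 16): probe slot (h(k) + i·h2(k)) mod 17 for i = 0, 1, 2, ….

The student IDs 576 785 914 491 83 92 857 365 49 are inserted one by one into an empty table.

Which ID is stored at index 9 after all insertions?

83

Insert 576: h=5, slot 5 empty -> index 5.
Insert 785: h=6, slot 6 empty -> index 6.
Insert 914: h=8, slot 8 empty -> index 8.
Insert 491: h=5, h2=12, slot 5 occupied -> index 0.
Insert 83: h=5, h2=4, slot 5 occupied -> index 9.
Insert 92: h=0, h2=13, slot 0 occupied -> index 13.
Insert 857: h=0, h2=10, slot 0 occupied -> index 10.
Insert 365: h=7, slot 7 empty -> index 7.
Insert 49: h=5, h2=2, slots 5,7,9 occupied -> index 11.
Table: [491, ∅, ∅, ∅, ∅, 576, 785, 365, 914, 83, 857, 49, ∅, 92, ∅, ∅, ∅]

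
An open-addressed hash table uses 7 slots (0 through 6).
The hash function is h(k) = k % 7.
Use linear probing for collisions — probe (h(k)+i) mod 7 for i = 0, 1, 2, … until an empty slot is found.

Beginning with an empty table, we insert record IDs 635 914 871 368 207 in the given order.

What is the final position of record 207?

0

635: h=5 → slot 5
914: h=4 → slot 4
871: h=3 → slot 3
368: h=4, probe 4,5,6 → slot 6
207: h=4, probe 4,5,6,0 → slot 0
Table: [207, -, -, 871, 914, 635, 368]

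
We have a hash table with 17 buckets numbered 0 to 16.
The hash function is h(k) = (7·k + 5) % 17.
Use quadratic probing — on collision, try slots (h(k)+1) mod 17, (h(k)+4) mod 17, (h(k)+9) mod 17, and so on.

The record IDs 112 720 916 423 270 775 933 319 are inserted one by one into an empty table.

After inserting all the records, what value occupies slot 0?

112: h=7 -> slot 7
720: h=13 -> slot 13
916: h=8 -> slot 8
423: h=8, probe 8,9 -> slot 9
270: h=8, probe 8,9,12 -> slot 12
775: h=7, probe 7,8,11 -> slot 11
933: h=8, probe 8,9,12,0 -> slot 0
319: h=11, probe 11,12,15 -> slot 15
Table: [933, ∅, ∅, ∅, ∅, ∅, ∅, 112, 916, 423, ∅, 775, 270, 720, ∅, 319, ∅]

933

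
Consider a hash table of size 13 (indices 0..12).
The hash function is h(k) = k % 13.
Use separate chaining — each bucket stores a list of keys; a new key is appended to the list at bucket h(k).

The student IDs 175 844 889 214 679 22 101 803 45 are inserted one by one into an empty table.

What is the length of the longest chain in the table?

3

Insert 175: h=6, bucket 6 empty → new chain.
Insert 844: h=12, bucket 12 empty → new chain.
Insert 889: h=5, bucket 5 empty → new chain.
Insert 214: h=6, bucket 6 nonempty → append to chain.
Insert 679: h=3, bucket 3 empty → new chain.
Insert 22: h=9, bucket 9 empty → new chain.
Insert 101: h=10, bucket 10 empty → new chain.
Insert 803: h=10, bucket 10 nonempty → append to chain.
Insert 45: h=6, bucket 6 nonempty → append to chain.
Final buckets:
0: ∅
1: ∅
2: ∅
3: 679
4: ∅
5: 889
6: 175 -> 214 -> 45
7: ∅
8: ∅
9: 22
10: 101 -> 803
11: ∅
12: 844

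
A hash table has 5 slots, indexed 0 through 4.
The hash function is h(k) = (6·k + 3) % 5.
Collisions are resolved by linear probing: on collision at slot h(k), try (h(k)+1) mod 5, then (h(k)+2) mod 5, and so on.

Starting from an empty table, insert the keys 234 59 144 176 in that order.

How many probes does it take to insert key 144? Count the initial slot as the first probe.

3

Insert 234: h=2, slot 2 empty -> index 2.
Insert 59: h=2, slot 2 occupied -> index 3.
Insert 144: h=2, slots 2,3 occupied -> index 4.
Insert 176: h=4, slot 4 occupied -> index 0.
Table: [176, -, 234, 59, 144]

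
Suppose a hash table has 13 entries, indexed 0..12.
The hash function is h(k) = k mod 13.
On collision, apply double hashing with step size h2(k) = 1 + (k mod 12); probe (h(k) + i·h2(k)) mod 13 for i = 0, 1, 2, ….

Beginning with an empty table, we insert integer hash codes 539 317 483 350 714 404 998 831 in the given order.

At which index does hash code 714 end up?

0

539 hashes to 6; slot 6 is free → place at 6.
317 hashes to 5; slot 5 is free → place at 5.
483 hashes to 2; slot 2 is free → place at 2.
350 hashes to 12; slot 12 is free → place at 12.
714 hashes to 12, h2=7; 12,6 taken → place at 0.
404 hashes to 1; slot 1 is free → place at 1.
998 hashes to 10; slot 10 is free → place at 10.
831 hashes to 12, h2=4; 12 taken → place at 3.
Table: [714, 404, 483, 831, _, 317, 539, _, _, _, 998, _, 350]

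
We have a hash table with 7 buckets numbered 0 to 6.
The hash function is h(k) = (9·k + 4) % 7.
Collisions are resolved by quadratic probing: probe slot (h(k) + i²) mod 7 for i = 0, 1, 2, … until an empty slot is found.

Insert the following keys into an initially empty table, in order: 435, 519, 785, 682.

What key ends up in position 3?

Insert 435: h=6, slot 6 empty -> index 6.
Insert 519: h=6, slot 6 occupied -> index 0.
Insert 785: h=6, slots 6,0 occupied -> index 3.
Insert 682: h=3, slot 3 occupied -> index 4.
Table: [519, -, -, 785, 682, -, 435]

785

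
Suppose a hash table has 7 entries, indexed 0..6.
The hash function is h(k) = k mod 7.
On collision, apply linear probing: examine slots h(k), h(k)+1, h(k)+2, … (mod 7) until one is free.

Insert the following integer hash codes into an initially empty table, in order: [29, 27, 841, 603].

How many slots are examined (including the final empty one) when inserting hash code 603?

29 hashes to 1; slot 1 is free → place at 1.
27 hashes to 6; slot 6 is free → place at 6.
841 hashes to 1; 1 taken → place at 2.
603 hashes to 1; 1,2 taken → place at 3.
Table: [_, 29, 841, 603, _, _, 27]

3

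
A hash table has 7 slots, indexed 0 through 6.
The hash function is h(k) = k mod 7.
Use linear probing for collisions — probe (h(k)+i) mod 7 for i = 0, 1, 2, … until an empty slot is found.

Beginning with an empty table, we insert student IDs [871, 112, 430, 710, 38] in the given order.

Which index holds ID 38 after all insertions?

871: h=3 → slot 3
112: h=0 → slot 0
430: h=3, probe 3,4 → slot 4
710: h=3, probe 3,4,5 → slot 5
38: h=3, probe 3,4,5,6 → slot 6
Table: [112, ., ., 871, 430, 710, 38]

6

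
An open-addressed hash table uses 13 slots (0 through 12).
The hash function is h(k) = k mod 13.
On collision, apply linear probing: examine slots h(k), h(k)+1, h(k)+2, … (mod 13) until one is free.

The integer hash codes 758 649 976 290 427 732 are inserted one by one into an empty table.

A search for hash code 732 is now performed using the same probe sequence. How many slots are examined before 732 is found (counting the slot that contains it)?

3

758 hashes to 4; slot 4 is free => place at 4.
649 hashes to 12; slot 12 is free => place at 12.
976 hashes to 1; slot 1 is free => place at 1.
290 hashes to 4; 4 taken => place at 5.
427 hashes to 11; slot 11 is free => place at 11.
732 hashes to 4; 4,5 taken => place at 6.
Table: [∅, 976, ∅, ∅, 758, 290, 732, ∅, ∅, ∅, ∅, 427, 649]
Lookup 732: h=4, probe 4,5,6 → found at 6.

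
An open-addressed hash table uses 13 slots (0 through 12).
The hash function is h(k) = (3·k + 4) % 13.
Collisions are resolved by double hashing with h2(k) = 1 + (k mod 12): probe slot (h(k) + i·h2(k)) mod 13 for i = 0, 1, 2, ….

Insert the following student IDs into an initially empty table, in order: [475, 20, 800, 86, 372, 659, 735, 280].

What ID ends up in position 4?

800

Insert 475: h=12, slot 12 empty => index 12.
Insert 20: h=12, h2=9, slot 12 occupied => index 8.
Insert 800: h=12, h2=9, slots 12,8 occupied => index 4.
Insert 86: h=2, slot 2 empty => index 2.
Insert 372: h=2, h2=1, slot 2 occupied => index 3.
Insert 659: h=5, slot 5 empty => index 5.
Insert 735: h=12, h2=4, slots 12,3 occupied => index 7.
Insert 280: h=12, h2=5, slots 12,4 occupied => index 9.
Table: [_, _, 86, 372, 800, 659, _, 735, 20, 280, _, _, 475]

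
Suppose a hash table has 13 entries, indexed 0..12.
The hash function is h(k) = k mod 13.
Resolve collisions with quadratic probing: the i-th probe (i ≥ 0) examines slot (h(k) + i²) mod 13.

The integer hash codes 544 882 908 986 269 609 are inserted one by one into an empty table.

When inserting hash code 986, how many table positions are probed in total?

4

544: h=11 => slot 11
882: h=11, probe 11,12 => slot 12
908: h=11, probe 11,12,2 => slot 2
986: h=11, probe 11,12,2,7 => slot 7
269: h=9 => slot 9
609: h=11, probe 11,12,2,7,1 => slot 1
Table: [-, 609, 908, -, -, -, -, 986, -, 269, -, 544, 882]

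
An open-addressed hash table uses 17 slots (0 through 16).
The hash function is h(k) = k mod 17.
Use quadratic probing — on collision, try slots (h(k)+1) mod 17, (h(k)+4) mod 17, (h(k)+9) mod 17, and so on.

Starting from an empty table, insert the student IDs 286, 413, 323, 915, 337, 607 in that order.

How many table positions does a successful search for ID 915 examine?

2

286: h=14 => slot 14
413: h=5 => slot 5
323: h=0 => slot 0
915: h=14, probe 14,15 => slot 15
337: h=14, probe 14,15,1 => slot 1
607: h=12 => slot 12
Table: [323, 337, -, -, -, 413, -, -, -, -, -, -, 607, -, 286, 915, -]
Lookup 915: h=14, probe 14,15 → found at 15.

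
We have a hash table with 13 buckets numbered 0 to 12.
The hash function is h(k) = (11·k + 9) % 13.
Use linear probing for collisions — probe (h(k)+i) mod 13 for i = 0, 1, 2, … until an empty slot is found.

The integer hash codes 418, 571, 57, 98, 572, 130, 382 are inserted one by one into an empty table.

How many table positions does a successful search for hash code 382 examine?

418 hashes to 5; slot 5 is free → place at 5.
571 hashes to 11; slot 11 is free → place at 11.
57 hashes to 12; slot 12 is free → place at 12.
98 hashes to 8; slot 8 is free → place at 8.
572 hashes to 9; slot 9 is free → place at 9.
130 hashes to 9; 9 taken → place at 10.
382 hashes to 12; 12 taken → place at 0.
Table: [382, ∅, ∅, ∅, ∅, 418, ∅, ∅, 98, 572, 130, 571, 57]
Lookup 382: h=12, probe 12,0 → found at 0.

2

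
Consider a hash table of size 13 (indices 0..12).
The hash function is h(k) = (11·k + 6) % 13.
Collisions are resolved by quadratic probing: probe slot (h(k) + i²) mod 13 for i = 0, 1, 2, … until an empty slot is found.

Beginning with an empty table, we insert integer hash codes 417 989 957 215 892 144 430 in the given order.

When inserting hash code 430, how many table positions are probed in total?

417 hashes to 4; slot 4 is free => place at 4.
989 hashes to 4; 4 taken => place at 5.
957 hashes to 3; slot 3 is free => place at 3.
215 hashes to 5; 5 taken => place at 6.
892 hashes to 3; 3,4 taken => place at 7.
144 hashes to 4; 4,5 taken => place at 8.
430 hashes to 4; 4,5,8 taken => place at 0.
Table: [430, -, -, 957, 417, 989, 215, 892, 144, -, -, -, -]

4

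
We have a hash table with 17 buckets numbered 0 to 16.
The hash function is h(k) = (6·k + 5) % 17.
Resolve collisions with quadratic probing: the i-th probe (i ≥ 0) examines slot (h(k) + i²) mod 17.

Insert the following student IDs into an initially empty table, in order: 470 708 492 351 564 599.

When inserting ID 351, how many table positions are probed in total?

3

470 hashes to 3; slot 3 is free => place at 3.
708 hashes to 3; 3 taken => place at 4.
492 hashes to 16; slot 16 is free => place at 16.
351 hashes to 3; 3,4 taken => place at 7.
564 hashes to 6; slot 6 is free => place at 6.
599 hashes to 12; slot 12 is free => place at 12.
Table: [_, _, _, 470, 708, _, 564, 351, _, _, _, _, 599, _, _, _, 492]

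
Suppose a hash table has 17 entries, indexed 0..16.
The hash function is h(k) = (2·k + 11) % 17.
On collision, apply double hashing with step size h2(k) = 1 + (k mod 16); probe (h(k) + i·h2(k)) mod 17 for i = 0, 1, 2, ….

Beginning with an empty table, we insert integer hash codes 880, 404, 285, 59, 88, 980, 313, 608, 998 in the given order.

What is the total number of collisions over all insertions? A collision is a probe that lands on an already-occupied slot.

880: h=3 -> slot 3
404: h=3, h2=5, probe 3,8 -> slot 8
285: h=3, h2=14, probe 3,0 -> slot 0
59: h=10 -> slot 10
88: h=0, h2=9, probe 0,9 -> slot 9
980: h=16 -> slot 16
313: h=8, h2=10, probe 8,1 -> slot 1
608: h=3, h2=1, probe 3,4 -> slot 4
998: h=1, h2=7, probe 1,8,15 -> slot 15
Table: [285, 313, —, 880, 608, —, —, —, 404, 88, 59, —, —, —, —, 998, 980]

7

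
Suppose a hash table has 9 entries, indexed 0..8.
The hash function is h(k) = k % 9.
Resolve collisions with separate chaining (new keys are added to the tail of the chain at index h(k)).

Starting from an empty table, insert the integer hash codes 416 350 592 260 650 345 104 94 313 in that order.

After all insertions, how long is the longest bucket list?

2

416 → bucket 2
350 → bucket 8
592 → bucket 7
260 → bucket 8 (collision)
650 → bucket 2 (collision)
345 → bucket 3
104 → bucket 5
94 → bucket 4
313 → bucket 7 (collision)
Final buckets:
0: —
1: —
2: 416 -> 650
3: 345
4: 94
5: 104
6: —
7: 592 -> 313
8: 350 -> 260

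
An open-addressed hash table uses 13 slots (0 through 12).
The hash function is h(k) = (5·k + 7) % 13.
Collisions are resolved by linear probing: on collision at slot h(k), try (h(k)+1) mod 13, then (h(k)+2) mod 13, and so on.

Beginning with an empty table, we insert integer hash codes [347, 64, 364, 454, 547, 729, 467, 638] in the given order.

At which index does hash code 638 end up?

5

Insert 347: h=0, slot 0 empty → index 0.
Insert 64: h=2, slot 2 empty → index 2.
Insert 364: h=7, slot 7 empty → index 7.
Insert 454: h=2, slot 2 occupied → index 3.
Insert 547: h=12, slot 12 empty → index 12.
Insert 729: h=12, slots 12,0 occupied → index 1.
Insert 467: h=2, slots 2,3 occupied → index 4.
Insert 638: h=12, slots 12,0,1,2,3,4 occupied → index 5.
Table: [347, 729, 64, 454, 467, 638, ., 364, ., ., ., ., 547]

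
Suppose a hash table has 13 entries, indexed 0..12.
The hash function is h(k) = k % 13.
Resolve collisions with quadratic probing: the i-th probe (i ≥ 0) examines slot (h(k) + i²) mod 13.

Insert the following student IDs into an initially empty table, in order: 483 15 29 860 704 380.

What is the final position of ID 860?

6

483: h=2 => slot 2
15: h=2, probe 2,3 => slot 3
29: h=3, probe 3,4 => slot 4
860: h=2, probe 2,3,6 => slot 6
704: h=2, probe 2,3,6,11 => slot 11
380: h=3, probe 3,4,7 => slot 7
Table: [—, —, 483, 15, 29, —, 860, 380, —, —, —, 704, —]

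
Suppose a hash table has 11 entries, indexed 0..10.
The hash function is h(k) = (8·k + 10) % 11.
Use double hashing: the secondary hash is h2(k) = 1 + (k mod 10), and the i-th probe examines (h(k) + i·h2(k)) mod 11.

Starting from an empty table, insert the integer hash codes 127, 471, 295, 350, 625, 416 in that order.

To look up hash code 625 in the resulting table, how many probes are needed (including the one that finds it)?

Insert 127: h=3, slot 3 empty => index 3.
Insert 471: h=5, slot 5 empty => index 5.
Insert 295: h=5, h2=6, slot 5 occupied => index 0.
Insert 350: h=5, h2=1, slot 5 occupied => index 6.
Insert 625: h=5, h2=6, slots 5,0,6 occupied => index 1.
Insert 416: h=5, h2=7, slots 5,1 occupied => index 8.
Table: [295, 625, _, 127, _, 471, 350, _, 416, _, _]
Lookup 625: h=5, h2=6, probe 5,0,6,1 → found at 1.

4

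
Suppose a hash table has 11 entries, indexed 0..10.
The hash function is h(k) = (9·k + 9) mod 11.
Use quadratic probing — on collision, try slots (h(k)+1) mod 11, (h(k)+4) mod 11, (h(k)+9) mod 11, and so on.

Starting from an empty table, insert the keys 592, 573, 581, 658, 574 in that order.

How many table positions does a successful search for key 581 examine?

Insert 592: h=2, slot 2 empty -> index 2.
Insert 573: h=7, slot 7 empty -> index 7.
Insert 581: h=2, slot 2 occupied -> index 3.
Insert 658: h=2, slots 2,3 occupied -> index 6.
Insert 574: h=5, slot 5 empty -> index 5.
Table: [—, —, 592, 581, —, 574, 658, 573, —, —, —]
Lookup 581: h=2, probe 2,3 → found at 3.

2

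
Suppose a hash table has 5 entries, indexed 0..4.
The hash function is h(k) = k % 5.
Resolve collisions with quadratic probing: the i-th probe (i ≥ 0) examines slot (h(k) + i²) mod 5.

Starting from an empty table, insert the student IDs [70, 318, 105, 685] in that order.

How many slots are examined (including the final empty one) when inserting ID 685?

70 hashes to 0; slot 0 is free -> place at 0.
318 hashes to 3; slot 3 is free -> place at 3.
105 hashes to 0; 0 taken -> place at 1.
685 hashes to 0; 0,1 taken -> place at 4.
Table: [70, 105, ., 318, 685]

3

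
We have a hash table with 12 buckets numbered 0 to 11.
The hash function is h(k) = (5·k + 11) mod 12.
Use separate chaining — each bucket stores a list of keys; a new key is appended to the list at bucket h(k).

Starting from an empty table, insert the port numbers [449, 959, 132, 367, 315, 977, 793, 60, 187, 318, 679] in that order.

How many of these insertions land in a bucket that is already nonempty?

4

Insert 449: h=0, bucket 0 empty -> new chain.
Insert 959: h=6, bucket 6 empty -> new chain.
Insert 132: h=11, bucket 11 empty -> new chain.
Insert 367: h=10, bucket 10 empty -> new chain.
Insert 315: h=2, bucket 2 empty -> new chain.
Insert 977: h=0, bucket 0 nonempty -> append to chain.
Insert 793: h=4, bucket 4 empty -> new chain.
Insert 60: h=11, bucket 11 nonempty -> append to chain.
Insert 187: h=10, bucket 10 nonempty -> append to chain.
Insert 318: h=5, bucket 5 empty -> new chain.
Insert 679: h=10, bucket 10 nonempty -> append to chain.
Final buckets:
0: 449 -> 977
1: -
2: 315
3: -
4: 793
5: 318
6: 959
7: -
8: -
9: -
10: 367 -> 187 -> 679
11: 132 -> 60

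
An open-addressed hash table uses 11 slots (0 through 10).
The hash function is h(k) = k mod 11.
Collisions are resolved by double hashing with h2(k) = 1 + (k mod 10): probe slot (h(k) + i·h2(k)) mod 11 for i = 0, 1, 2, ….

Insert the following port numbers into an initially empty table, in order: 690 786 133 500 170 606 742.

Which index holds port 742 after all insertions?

0

690 hashes to 8; slot 8 is free -> place at 8.
786 hashes to 5; slot 5 is free -> place at 5.
133 hashes to 1; slot 1 is free -> place at 1.
500 hashes to 5, h2=1; 5 taken -> place at 6.
170 hashes to 5, h2=1; 5,6 taken -> place at 7.
606 hashes to 1, h2=7; 1,8 taken -> place at 4.
742 hashes to 5, h2=3; 5,8 taken -> place at 0.
Table: [742, 133, ∅, ∅, 606, 786, 500, 170, 690, ∅, ∅]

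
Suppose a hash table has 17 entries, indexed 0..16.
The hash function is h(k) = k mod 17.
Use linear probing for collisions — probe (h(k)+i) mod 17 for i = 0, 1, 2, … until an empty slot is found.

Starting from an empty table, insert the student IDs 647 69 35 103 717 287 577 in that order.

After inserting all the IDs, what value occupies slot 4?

Insert 647: h=1, slot 1 empty => index 1.
Insert 69: h=1, slot 1 occupied => index 2.
Insert 35: h=1, slots 1,2 occupied => index 3.
Insert 103: h=1, slots 1,2,3 occupied => index 4.
Insert 717: h=3, slots 3,4 occupied => index 5.
Insert 287: h=15, slot 15 empty => index 15.
Insert 577: h=16, slot 16 empty => index 16.
Table: [., 647, 69, 35, 103, 717, ., ., ., ., ., ., ., ., ., 287, 577]

103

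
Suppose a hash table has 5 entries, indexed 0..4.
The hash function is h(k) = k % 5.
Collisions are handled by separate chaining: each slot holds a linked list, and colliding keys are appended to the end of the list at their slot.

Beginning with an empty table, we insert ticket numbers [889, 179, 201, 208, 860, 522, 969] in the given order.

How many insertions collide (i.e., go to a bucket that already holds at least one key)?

889 → bucket 4
179 → bucket 4 (collision)
201 → bucket 1
208 → bucket 3
860 → bucket 0
522 → bucket 2
969 → bucket 4 (collision)
Final buckets:
0: 860
1: 201
2: 522
3: 208
4: 889 -> 179 -> 969

2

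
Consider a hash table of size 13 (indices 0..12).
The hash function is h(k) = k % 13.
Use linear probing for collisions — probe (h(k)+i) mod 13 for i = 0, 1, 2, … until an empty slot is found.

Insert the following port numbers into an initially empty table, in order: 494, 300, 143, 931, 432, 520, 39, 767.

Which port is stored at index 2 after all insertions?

494: h=0 -> slot 0
300: h=1 -> slot 1
143: h=0, probe 0,1,2 -> slot 2
931: h=8 -> slot 8
432: h=3 -> slot 3
520: h=0, probe 0,1,2,3,4 -> slot 4
39: h=0, probe 0,1,2,3,4,5 -> slot 5
767: h=0, probe 0,1,2,3,4,5,6 -> slot 6
Table: [494, 300, 143, 432, 520, 39, 767, ∅, 931, ∅, ∅, ∅, ∅]

143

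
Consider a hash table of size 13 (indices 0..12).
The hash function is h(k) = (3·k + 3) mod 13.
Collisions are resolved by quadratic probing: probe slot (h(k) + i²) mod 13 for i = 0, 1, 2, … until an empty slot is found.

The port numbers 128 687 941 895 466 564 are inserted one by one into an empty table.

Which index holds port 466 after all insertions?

Insert 128: h=10, slot 10 empty -> index 10.
Insert 687: h=10, slot 10 occupied -> index 11.
Insert 941: h=5, slot 5 empty -> index 5.
Insert 895: h=10, slots 10,11 occupied -> index 1.
Insert 466: h=10, slots 10,11,1 occupied -> index 6.
Insert 564: h=5, slots 5,6 occupied -> index 9.
Table: [., 895, ., ., ., 941, 466, ., ., 564, 128, 687, .]

6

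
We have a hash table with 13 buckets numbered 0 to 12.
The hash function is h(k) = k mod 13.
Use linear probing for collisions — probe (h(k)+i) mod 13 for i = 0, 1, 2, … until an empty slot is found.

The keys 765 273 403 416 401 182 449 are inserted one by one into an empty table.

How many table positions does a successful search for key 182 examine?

4

765 hashes to 11; slot 11 is free -> place at 11.
273 hashes to 0; slot 0 is free -> place at 0.
403 hashes to 0; 0 taken -> place at 1.
416 hashes to 0; 0,1 taken -> place at 2.
401 hashes to 11; 11 taken -> place at 12.
182 hashes to 0; 0,1,2 taken -> place at 3.
449 hashes to 7; slot 7 is free -> place at 7.
Table: [273, 403, 416, 182, -, -, -, 449, -, -, -, 765, 401]
Lookup 182: h=0, probe 0,1,2,3 → found at 3.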